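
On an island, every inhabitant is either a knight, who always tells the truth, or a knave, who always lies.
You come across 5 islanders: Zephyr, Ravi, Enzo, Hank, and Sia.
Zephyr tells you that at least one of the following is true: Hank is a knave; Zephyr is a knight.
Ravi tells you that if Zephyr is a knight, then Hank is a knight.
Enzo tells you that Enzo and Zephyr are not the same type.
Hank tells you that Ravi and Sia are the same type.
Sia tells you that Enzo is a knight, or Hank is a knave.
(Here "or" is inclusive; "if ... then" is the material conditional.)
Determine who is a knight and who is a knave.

Zephyr is a knave; "at least one of the following is true: Hank is a knave; Zephyr is a knight" is false, as required.
Ravi is a knight; "if Zephyr is a knight, then Hank is a knight" is True, as required.
Enzo is a knight, and the claim "Enzo and Zephyr are not the same type" is indeed True.
As a knight, Hank's statement "Ravi and Sia are the same type" should be True; it is.
Sia is a knight, so "Enzo is a knight, or Hank is a knave" must be True — and it is.

Zephyr is a knave, Ravi is a knight, Enzo is a knight, Hank is a knight, and Sia is a knight.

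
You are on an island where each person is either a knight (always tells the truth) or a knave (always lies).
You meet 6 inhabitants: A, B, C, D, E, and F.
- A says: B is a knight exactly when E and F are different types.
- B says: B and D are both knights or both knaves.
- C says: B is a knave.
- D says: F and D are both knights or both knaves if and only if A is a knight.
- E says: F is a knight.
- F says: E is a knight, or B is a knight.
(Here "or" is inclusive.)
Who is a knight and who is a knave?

A is a knight, B is a knave, C is a knight, D is a knight, E is a knight, and F is a knight.

A (knight): "B is a knight exactly when E and F are different types" — true. ✓
B is a knave, so "B and D are both knights or both knaves" must be false — and it is.
C is a knight, and the claim "B is a knave" is indeed true.
Since D is a knight, "F and D are both knights or both knaves if and only if A is a knight" needs to be true, which holds.
As a knight, E's statement "F is a knight" should be true; it is.
F is a knight; "E is a knight, or B is a knight" is true, as required.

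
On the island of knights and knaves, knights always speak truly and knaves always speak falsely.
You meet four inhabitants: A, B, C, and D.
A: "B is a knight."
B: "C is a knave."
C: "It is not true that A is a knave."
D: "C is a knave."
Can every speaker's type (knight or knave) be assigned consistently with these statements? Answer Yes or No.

No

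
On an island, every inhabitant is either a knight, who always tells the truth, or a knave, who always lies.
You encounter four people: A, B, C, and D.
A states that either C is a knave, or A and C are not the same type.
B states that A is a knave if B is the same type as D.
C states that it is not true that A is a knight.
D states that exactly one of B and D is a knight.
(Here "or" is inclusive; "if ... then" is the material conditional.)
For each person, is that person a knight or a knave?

A (knight): "either C is a knave, or A and C are not the same type" — true. ✓
B is a knave; "A is a knave if B is the same type as D" is False, as required.
C is a knave; "it is not true that A is a knight" is False, as required.
D is a knave; "exactly one of B and D is a knight" is False, as required.

A is a knight, B is a knave, C is a knave, and D is a knave.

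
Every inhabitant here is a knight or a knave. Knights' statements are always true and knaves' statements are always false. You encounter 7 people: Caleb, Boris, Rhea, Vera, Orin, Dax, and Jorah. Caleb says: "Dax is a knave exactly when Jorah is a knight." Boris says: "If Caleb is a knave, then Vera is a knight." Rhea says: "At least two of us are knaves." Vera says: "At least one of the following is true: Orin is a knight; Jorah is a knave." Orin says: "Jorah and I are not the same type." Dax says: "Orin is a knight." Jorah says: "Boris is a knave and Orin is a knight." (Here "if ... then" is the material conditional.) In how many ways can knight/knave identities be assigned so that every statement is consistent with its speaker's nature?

1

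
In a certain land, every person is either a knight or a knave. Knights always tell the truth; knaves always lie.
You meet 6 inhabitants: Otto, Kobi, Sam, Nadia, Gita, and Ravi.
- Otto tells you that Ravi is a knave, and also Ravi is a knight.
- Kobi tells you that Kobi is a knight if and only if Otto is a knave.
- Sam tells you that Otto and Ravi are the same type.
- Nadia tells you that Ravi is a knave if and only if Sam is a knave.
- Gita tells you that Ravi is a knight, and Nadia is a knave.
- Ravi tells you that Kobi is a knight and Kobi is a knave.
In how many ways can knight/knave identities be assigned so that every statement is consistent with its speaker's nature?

2

Consistent assignments:
  Otto=knave, Kobi=knight, Sam=knight, Nadia=knave, Gita=knave, Ravi=knave
  Otto=knave, Kobi=knave, Sam=knight, Nadia=knave, Gita=knave, Ravi=knave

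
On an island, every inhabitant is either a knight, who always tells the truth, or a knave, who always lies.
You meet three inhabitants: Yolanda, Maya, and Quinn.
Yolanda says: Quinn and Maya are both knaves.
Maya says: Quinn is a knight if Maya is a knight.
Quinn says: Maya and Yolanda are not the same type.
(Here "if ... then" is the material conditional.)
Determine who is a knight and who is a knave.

Suppose Yolanda is a knight. Then Yolanda's statement "Quinn and Maya are both knaves" would have to be true. Checking the 4 ways to assign the others, none is consistent with every speaker.
(For instance, with Maya=knight, Quinn=knight, Yolanda's claim "Quinn and Maya are both knaves" comes out false where it would need to be true.)
So Yolanda must be a knave, making "Quinn and Maya are both knaves" false. Taking Yolanda=knave, Maya=knight, Quinn=knight, each remaining statement checks out:
  Maya (knight): "Quinn is a knight if Maya is a knight" — true. ✓
  Quinn (knight): "Maya and Yolanda are not the same type" — true. ✓
This is the unique consistent assignment.

Knights: Maya and Quinn. Knaves: Yolanda.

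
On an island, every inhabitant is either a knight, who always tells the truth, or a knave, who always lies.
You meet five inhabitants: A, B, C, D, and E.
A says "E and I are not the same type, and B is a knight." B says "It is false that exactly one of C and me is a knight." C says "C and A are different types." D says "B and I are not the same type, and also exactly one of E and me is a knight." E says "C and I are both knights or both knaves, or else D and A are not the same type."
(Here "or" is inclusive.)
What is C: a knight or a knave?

C is a knight.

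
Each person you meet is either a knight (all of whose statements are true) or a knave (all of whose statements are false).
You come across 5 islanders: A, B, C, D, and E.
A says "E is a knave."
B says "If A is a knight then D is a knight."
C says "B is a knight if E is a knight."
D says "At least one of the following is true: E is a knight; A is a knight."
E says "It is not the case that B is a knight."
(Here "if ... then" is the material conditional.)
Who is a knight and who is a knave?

A is a knight, B is a knight, C is a knight, D is a knight, and E is a knave.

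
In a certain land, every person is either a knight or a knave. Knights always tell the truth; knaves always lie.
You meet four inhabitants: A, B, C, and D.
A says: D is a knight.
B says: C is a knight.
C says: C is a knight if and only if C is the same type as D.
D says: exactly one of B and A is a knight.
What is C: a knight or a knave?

C is a knave.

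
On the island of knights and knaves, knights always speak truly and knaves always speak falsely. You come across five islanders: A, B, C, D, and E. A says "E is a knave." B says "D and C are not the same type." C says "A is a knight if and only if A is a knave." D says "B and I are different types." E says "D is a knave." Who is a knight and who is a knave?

Suppose A is a knight. Then A's statement "E is a knave" would have to be true. Checking the 16 ways to assign the others, none is consistent with every speaker.
(For instance, with B=knave, C=knave, D=knave, E=knight, A's claim "E is a knave" comes out false where it would need to be true.)
So A must be a knave, making "E is a knave" false. Taking A=knave, B=knave, C=knave, D=knave, E=knight, each remaining statement checks out:
  B (knave): "D and C are not the same type" — false. ✓
  C (knave): "A is a knight if and only if A is a knave" — false. ✓
  D (knave): "B and I are different types" — false. ✓
  E (knight): "D is a knave" — true. ✓
This is the unique consistent assignment.

Knights: E. Knaves: A, B, C, and D.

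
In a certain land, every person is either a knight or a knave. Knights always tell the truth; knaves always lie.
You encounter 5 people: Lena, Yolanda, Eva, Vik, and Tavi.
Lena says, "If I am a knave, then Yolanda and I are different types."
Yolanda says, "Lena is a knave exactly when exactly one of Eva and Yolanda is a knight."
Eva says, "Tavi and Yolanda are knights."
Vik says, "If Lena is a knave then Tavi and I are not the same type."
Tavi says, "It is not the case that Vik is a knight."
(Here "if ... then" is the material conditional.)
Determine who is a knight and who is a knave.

Lena is a knave, Yolanda is a knave, Eva is a knave, Vik is a knight, and Tavi is a knave.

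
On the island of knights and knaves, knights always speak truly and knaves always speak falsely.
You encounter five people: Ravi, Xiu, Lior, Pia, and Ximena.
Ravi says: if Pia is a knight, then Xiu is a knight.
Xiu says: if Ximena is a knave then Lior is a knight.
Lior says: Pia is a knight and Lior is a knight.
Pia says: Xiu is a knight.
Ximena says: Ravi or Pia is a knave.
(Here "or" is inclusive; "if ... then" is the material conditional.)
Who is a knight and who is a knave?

Suppose Ravi is a knave. Then Ravi's statement "if Pia is a knight, then Xiu is a knight" would have to be false. Checking the 16 ways to assign the others, none is consistent with every speaker.
(For instance, with Xiu=knight, Lior=knight, Pia=knight, Ximena=knave, Ravi's claim "if Pia is a knight, then Xiu is a knight" comes out true where it would need to be false.)
So Ravi must be a knight, making "if Pia is a knight, then Xiu is a knight" true. Taking Ravi=knight, Xiu=knight, Lior=knight, Pia=knight, Ximena=knave, each remaining statement checks out:
  Xiu (knight): "if Ximena is a knave then Lior is a knight" — true. ✓
  Lior (knight): "Pia is a knight and Lior is a knight" — true. ✓
  Pia (knight): "Xiu is a knight" — true. ✓
  Ximena (knave): "Ravi or Pia is a knave" — false. ✓
This is the unique consistent assignment.

Ravi is a knight, Xiu is a knight, Lior is a knight, Pia is a knight, and Ximena is a knave.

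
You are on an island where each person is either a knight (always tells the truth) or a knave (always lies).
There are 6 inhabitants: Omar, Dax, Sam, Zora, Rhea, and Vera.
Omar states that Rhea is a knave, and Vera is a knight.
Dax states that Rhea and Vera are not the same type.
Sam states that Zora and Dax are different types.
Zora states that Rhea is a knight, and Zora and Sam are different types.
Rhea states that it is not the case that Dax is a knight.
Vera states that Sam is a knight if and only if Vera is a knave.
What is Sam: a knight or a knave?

Sam is a knave.

Consistent assignments: {Omar=knave, Dax=knave, Sam=knave, Zora=knave, Rhea=knight, Vera=knight}
In every consistent assignment, Sam is a knave.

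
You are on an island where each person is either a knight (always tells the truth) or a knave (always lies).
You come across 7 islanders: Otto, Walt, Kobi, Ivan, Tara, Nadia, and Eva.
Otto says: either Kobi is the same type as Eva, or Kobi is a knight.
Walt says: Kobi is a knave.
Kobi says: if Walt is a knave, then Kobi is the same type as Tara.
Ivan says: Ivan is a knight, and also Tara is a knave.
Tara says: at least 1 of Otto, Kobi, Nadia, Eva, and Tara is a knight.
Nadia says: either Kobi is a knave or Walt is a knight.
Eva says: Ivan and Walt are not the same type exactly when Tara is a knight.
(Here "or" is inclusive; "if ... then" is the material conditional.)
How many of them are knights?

3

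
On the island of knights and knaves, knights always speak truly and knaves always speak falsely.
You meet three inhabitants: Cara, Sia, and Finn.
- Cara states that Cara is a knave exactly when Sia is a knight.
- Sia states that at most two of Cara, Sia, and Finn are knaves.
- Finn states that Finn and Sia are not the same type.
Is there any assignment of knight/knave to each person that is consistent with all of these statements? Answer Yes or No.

Yes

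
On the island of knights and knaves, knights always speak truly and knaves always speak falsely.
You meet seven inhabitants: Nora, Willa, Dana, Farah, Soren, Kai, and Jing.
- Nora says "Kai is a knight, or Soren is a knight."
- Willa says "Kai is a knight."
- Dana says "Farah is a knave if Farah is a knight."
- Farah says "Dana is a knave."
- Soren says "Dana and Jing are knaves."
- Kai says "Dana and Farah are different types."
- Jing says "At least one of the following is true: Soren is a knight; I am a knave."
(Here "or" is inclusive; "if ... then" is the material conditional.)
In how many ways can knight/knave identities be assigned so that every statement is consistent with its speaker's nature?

0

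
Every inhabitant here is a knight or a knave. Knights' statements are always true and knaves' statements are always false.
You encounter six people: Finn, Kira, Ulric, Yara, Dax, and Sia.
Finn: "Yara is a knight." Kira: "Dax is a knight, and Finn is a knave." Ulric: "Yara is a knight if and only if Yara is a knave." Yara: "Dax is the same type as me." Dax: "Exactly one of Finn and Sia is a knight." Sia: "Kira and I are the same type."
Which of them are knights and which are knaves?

Knights: Kira, Dax, and Sia. Knaves: Finn, Ulric, and Yara.

Finn (knave): "Yara is a knight" — False. ✓
As a knight, Kira's statement "Dax is a knight, and Finn is a knave" should be true; it is.
As a knave, Ulric's statement "Yara is a knight if and only if Yara is a knave" should be False; it is.
Yara is a knave, so "Dax is the same type as me" must be False — and it is.
Dax is a knight, so "exactly one of Finn and Sia is a knight" must be true — and it is.
Sia is a knight, so "Kira and I are the same type" must be true — and it is.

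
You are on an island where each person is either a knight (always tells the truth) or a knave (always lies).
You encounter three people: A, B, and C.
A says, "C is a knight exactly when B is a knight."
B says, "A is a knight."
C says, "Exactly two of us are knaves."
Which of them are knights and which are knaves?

A (knave): "C is a knight exactly when B is a knight" — false. ✓
B is a knave, so "A is a knight" must be false — and it is.
Since C is a knight, "exactly two of us are knaves" needs to be True, which holds.

Knights: C. Knaves: A and B.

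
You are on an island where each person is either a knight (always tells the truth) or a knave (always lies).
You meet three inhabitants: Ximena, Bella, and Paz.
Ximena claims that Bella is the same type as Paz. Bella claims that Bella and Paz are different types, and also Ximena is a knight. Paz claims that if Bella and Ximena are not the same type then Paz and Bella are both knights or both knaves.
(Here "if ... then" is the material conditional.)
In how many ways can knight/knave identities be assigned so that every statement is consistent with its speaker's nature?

1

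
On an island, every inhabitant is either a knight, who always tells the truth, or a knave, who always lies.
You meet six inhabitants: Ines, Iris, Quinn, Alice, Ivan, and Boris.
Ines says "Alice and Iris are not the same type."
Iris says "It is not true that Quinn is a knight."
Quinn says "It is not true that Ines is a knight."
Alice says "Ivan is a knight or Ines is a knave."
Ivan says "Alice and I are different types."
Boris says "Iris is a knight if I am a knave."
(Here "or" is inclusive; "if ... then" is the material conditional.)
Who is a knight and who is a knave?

Ines is a knight, Iris is a knight, Quinn is a knave, Alice is a knave, Ivan is a knave, and Boris is a knight.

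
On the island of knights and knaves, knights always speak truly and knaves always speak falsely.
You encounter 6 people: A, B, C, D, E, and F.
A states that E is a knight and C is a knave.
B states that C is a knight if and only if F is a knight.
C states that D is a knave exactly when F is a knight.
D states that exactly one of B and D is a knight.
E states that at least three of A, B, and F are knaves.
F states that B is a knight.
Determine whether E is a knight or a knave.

E is a knight.

Consistent assignments: {A=knave, B=knave, C=knight, D=knight, E=knight, F=knave}
In every consistent assignment, E is a knight.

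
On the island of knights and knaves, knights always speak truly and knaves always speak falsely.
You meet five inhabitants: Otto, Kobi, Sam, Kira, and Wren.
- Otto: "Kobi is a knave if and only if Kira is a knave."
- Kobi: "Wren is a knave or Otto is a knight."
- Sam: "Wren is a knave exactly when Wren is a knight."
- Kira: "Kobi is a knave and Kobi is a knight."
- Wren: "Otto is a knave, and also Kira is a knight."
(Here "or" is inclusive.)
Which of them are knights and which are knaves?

Otto (knave): "Kobi is a knave if and only if Kira is a knave" — false. ✓
Since Kobi is a knight, "Wren is a knave or Otto is a knight" needs to be True, which holds.
As a knave, Sam's statement "Wren is a knave exactly when Wren is a knight" should be false; it is.
As a knave, Kira's statement "Kobi is a knave and Kobi is a knight" should be false; it is.
Wren (knave): "Otto is a knave, and also Kira is a knight" — false. ✓

Otto is a knave, Kobi is a knight, Sam is a knave, Kira is a knave, and Wren is a knave.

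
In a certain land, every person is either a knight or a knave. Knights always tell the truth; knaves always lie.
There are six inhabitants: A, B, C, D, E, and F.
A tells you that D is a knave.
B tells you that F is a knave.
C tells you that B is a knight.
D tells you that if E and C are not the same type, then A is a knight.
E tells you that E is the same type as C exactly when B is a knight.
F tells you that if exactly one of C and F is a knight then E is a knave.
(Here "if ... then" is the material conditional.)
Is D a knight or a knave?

D is a knight.

Consistent assignments: {A=knave, B=knight, C=knight, D=knight, E=knight, F=knave}; {A=knave, B=knave, C=knave, D=knight, E=knave, F=knight}
In every consistent assignment, D is a knight.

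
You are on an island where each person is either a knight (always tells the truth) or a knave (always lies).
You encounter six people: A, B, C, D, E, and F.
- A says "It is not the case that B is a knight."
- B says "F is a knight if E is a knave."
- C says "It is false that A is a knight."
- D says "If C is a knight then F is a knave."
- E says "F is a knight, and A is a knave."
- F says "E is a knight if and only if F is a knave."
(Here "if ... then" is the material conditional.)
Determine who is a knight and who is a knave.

As a knight, A's statement "it is not the case that B is a knight" should be True; it is.
Since B is a knave, "F is a knight if E is a knave" needs to be False, which holds.
Since C is a knave, "it is false that A is a knight" needs to be False, which holds.
D (knight): "if C is a knight then F is a knave" — True. ✓
E is a knave; "F is a knight, and A is a knave" is False, as required.
F is a knave; "E is a knight if and only if F is a knave" is False, as required.

Knights: A and D. Knaves: B, C, E, and F.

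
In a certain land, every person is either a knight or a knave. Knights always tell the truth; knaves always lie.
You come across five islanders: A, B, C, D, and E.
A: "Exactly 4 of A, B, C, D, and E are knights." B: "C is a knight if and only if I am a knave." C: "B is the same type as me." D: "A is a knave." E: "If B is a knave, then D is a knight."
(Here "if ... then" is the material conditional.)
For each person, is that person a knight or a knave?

Knights: B, D, and E. Knaves: A and C.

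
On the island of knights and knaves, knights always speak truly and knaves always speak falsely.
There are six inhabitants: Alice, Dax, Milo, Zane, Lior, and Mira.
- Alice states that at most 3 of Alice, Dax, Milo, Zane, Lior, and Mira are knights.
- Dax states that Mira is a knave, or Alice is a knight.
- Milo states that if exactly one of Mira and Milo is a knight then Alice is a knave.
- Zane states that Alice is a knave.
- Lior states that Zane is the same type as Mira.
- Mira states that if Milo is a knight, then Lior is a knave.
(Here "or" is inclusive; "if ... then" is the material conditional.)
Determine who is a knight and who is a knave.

Alice is a knight, Dax is a knight, Milo is a knave, Zane is a knave, Lior is a knave, and Mira is a knight.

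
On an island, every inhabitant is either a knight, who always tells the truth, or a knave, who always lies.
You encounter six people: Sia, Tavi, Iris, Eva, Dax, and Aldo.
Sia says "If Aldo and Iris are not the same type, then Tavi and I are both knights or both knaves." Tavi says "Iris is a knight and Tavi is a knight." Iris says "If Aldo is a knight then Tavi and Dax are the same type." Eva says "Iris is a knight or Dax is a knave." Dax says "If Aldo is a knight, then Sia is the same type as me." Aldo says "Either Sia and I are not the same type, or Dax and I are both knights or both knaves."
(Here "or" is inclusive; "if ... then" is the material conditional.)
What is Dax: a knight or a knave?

Consistent assignments: {Sia=knight, Tavi=knight, Iris=knight, Eva=knight, Dax=knight, Aldo=knight}; {Sia=knave, Tavi=knight, Iris=knight, Eva=knight, Dax=knight, Aldo=knave}
In every consistent assignment, Dax is a knight.

Dax is a knight.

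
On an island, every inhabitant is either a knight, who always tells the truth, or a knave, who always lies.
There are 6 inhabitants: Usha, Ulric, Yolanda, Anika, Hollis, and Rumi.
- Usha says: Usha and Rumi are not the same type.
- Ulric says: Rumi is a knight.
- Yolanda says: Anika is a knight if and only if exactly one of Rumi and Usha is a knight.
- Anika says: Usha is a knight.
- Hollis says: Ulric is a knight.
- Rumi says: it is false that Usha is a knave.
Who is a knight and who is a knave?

Usha is a knave, Ulric is a knave, Yolanda is a knight, Anika is a knave, Hollis is a knave, and Rumi is a knave.

Since Usha is a knave, "Usha and Rumi are not the same type" needs to be False, which holds.
Since Ulric is a knave, "Rumi is a knight" needs to be False, which holds.
Yolanda is a knight, so "Anika is a knight if and only if exactly one of Rumi and Usha is a knight" must be true — and it is.
Anika (knave): "Usha is a knight" — False. ✓
Hollis is a knave; "Ulric is a knight" is False, as required.
Since Rumi is a knave, "it is false that Usha is a knave" needs to be False, which holds.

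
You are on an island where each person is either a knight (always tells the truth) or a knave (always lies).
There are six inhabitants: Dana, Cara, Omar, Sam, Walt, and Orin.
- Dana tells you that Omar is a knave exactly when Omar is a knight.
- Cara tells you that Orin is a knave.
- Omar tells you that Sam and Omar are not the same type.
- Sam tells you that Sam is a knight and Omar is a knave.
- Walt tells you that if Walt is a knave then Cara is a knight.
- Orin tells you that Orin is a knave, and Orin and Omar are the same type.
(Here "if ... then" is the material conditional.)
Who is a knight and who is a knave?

Dana is a knave, so "Omar is a knave exactly when Omar is a knight" must be False — and it is.
As a knight, Cara's statement "Orin is a knave" should be true; it is.
Omar is a knight, so "Sam and Omar are not the same type" must be true — and it is.
Sam (knave): "Sam is a knight and Omar is a knave" — False. ✓
Walt is a knight, so "if Walt is a knave then Cara is a knight" must be true — and it is.
Orin is a knave, and the claim "Orin is a knave, and Orin and Omar are the same type" is indeed False.

Dana is a knave, Cara is a knight, Omar is a knight, Sam is a knave, Walt is a knight, and Orin is a knave.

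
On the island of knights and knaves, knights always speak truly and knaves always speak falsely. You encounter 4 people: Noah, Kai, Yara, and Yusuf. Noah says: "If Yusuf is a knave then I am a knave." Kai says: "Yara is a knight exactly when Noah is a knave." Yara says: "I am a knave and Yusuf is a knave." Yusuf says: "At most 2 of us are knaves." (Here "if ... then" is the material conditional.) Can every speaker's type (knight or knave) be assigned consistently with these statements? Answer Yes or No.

Yes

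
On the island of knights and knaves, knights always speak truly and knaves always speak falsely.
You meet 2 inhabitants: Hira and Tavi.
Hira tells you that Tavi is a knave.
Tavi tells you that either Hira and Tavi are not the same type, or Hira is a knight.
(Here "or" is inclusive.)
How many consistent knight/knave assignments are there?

1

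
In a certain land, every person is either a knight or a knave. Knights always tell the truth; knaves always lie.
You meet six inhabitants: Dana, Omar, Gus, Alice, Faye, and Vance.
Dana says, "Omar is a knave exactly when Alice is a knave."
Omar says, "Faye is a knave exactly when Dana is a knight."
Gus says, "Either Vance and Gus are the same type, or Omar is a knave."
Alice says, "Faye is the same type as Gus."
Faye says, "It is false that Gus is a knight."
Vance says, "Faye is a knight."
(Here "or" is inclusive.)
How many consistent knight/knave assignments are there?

1

Consistent assignments:
  Dana=knave, Omar=knight, Gus=knave, Alice=knave, Faye=knight, Vance=knight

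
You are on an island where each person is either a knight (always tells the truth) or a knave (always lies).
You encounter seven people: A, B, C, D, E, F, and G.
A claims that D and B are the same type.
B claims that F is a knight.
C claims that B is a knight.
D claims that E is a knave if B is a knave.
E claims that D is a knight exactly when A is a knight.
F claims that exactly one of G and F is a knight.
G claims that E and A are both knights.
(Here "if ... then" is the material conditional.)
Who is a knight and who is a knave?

A is a knave, B is a knave, C is a knave, D is a knight, E is a knave, F is a knave, and G is a knave.

As a knave, A's statement "D and B are the same type" should be false; it is.
B is a knave, and the claim "F is a knight" is indeed false.
As a knave, C's statement "B is a knight" should be false; it is.
D (knight): "E is a knave if B is a knave" — True. ✓
E is a knave, and the claim "D is a knight exactly when A is a knight" is indeed false.
Since F is a knave, "exactly one of G and F is a knight" needs to be false, which holds.
G is a knave; "E and A are both knights" is false, as required.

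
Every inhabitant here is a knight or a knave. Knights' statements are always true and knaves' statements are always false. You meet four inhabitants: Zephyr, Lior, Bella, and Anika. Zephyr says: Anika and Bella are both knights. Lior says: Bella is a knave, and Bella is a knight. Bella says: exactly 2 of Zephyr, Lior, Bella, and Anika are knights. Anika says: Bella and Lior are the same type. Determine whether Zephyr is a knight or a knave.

Zephyr is a knave.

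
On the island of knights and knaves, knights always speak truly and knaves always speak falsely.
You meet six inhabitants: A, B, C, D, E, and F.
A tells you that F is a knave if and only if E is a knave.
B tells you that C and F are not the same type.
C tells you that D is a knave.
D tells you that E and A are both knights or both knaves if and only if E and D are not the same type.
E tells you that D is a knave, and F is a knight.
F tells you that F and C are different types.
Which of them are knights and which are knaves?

A is a knave, B is a knight, C is a knave, D is a knight, E is a knave, and F is a knight.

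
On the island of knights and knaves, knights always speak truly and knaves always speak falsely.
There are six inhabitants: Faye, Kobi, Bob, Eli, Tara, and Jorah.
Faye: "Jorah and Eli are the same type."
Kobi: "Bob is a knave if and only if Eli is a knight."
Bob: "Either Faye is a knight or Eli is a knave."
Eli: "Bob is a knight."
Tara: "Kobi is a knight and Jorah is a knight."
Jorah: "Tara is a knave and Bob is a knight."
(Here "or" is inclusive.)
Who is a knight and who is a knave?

As a knight, Faye's statement "Jorah and Eli are the same type" should be true; it is.
Since Kobi is a knave, "Bob is a knave if and only if Eli is a knight" needs to be false, which holds.
Since Bob is a knight, "either Faye is a knight or Eli is a knave" needs to be true, which holds.
Since Eli is a knight, "Bob is a knight" needs to be true, which holds.
Tara is a knave, so "Kobi is a knight and Jorah is a knight" must be false — and it is.
Jorah is a knight, and the claim "Tara is a knave and Bob is a knight" is indeed true.

Faye is a knight, Kobi is a knave, Bob is a knight, Eli is a knight, Tara is a knave, and Jorah is a knight.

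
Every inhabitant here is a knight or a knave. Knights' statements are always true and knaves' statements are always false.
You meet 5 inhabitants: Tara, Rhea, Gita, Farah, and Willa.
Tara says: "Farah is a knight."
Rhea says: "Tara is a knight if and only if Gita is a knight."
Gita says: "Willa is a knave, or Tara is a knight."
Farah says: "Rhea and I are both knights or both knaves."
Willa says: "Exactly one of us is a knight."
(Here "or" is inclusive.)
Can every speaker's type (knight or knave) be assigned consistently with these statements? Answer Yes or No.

Yes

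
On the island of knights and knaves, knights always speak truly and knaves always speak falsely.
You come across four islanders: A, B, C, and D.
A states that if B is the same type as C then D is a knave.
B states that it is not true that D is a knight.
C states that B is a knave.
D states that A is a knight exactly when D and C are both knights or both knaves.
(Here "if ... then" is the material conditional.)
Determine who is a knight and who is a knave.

A is a knight; "if B is the same type as C then D is a knave" is true, as required.
As a knave, B's statement "it is not true that D is a knight" should be False; it is.
C is a knight, so "B is a knave" must be true — and it is.
D (knight): "A is a knight exactly when D and C are both knights or both knaves" — true. ✓

A is a knight, B is a knave, C is a knight, and D is a knight.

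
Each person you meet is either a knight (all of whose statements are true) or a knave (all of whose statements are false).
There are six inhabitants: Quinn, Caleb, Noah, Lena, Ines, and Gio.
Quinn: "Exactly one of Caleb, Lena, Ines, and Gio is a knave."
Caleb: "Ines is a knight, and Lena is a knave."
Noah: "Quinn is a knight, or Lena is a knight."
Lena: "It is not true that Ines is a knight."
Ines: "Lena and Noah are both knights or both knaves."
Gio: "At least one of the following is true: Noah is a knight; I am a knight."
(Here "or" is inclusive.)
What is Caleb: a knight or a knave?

Caleb is a knight.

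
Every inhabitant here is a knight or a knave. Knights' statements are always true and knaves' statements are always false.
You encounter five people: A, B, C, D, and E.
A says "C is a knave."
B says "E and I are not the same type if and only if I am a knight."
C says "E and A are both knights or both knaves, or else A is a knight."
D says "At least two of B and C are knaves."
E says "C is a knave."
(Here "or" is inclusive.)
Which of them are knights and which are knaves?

Knights: B and C. Knaves: A, D, and E.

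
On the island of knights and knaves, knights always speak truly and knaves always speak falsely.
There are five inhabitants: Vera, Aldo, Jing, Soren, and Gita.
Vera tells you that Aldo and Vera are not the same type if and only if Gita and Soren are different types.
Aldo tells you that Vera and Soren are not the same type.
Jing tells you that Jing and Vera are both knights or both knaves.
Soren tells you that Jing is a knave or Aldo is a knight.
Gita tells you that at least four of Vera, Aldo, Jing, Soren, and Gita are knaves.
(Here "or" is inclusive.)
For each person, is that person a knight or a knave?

Vera is a knight, Aldo is a knave, Jing is a knave, Soren is a knight, and Gita is a knave.

As a knight, Vera's statement "Aldo and Vera are not the same type if and only if Gita and Soren are different types" should be true; it is.
Aldo (knave): "Vera and Soren are not the same type" — False. ✓
Jing (knave): "Jing and Vera are both knights or both knaves" — False. ✓
Soren is a knight, so "Jing is a knave or Aldo is a knight" must be true — and it is.
Gita (knave): "at least four of Vera, Aldo, Jing, Soren, and Gita are knaves" — False. ✓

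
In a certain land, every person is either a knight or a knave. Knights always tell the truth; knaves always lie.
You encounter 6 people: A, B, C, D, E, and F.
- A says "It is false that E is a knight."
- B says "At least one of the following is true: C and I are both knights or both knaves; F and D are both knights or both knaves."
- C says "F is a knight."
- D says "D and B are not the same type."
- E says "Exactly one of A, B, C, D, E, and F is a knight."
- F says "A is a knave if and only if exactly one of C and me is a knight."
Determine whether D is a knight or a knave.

Consistent assignments: {A=knight, B=knave, C=knight, D=knave, E=knave, F=knight}
In every consistent assignment, D is a knave.

D is a knave.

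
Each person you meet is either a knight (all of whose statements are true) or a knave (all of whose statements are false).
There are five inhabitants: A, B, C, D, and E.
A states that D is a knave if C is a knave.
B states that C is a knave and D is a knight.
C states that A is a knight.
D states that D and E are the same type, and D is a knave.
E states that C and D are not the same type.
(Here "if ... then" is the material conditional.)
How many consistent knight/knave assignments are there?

Consistent assignments:
  A=knight, B=knave, C=knight, D=knave, E=knight

1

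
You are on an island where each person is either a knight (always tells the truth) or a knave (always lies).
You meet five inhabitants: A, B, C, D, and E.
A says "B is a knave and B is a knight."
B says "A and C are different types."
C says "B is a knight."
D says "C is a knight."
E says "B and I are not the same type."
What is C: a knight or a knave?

Consistent assignments: {A=knave, B=knave, C=knave, D=knave, E=knight}; {A=knave, B=knave, C=knave, D=knave, E=knave}
In every consistent assignment, C is a knave.

C is a knave.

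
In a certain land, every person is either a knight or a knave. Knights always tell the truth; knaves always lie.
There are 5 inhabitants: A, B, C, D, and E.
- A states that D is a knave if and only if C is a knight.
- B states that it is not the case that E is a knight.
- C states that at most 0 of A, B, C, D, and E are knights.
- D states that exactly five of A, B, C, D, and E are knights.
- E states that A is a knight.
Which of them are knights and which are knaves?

A is a knave, B is a knight, C is a knave, D is a knave, and E is a knave.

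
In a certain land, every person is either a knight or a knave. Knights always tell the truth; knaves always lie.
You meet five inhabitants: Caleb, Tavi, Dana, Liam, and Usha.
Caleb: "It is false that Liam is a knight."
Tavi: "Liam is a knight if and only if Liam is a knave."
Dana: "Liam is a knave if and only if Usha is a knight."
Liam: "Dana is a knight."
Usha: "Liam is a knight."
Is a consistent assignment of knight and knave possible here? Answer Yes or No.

One consistent assignment: Caleb=knight, Tavi=knave, Dana=knave, Liam=knave, Usha=knave.

Yes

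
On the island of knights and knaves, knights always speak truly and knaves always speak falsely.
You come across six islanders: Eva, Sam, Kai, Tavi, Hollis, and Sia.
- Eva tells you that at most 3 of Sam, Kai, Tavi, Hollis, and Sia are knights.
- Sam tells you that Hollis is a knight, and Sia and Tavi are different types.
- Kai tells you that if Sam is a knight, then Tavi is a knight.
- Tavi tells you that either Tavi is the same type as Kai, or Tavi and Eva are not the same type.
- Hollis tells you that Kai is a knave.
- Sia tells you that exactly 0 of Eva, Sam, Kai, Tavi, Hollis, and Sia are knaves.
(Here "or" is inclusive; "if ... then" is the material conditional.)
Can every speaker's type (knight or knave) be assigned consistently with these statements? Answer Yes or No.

Yes

One consistent assignment: Eva=knight, Sam=knave, Kai=knight, Tavi=knight, Hollis=knave, Sia=knave.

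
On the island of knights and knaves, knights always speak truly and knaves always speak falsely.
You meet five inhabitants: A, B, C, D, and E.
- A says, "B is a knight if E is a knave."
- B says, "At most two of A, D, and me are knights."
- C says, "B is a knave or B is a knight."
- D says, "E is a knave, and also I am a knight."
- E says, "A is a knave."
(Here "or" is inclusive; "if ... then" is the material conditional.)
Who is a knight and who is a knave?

A is a knight, B is a knight, C is a knight, D is a knave, and E is a knave.

A is a knight, and the claim "B is a knight if E is a knave" is indeed true.
As a knight, B's statement "at most two of A, D, and me are knights" should be true; it is.
C is a knight, and the claim "B is a knave or B is a knight" is indeed true.
D is a knave; "E is a knave, and also I am a knight" is False, as required.
Since E is a knave, "A is a knave" needs to be False, which holds.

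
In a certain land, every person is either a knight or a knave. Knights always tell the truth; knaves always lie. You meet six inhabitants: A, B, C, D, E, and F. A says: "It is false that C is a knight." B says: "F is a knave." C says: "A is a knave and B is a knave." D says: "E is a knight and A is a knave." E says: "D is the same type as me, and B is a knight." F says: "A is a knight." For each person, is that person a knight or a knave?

A is a knight, B is a knave, C is a knave, D is a knave, E is a knave, and F is a knight.

A is a knight, so "it is false that C is a knight" must be true — and it is.
B is a knave; "F is a knave" is false, as required.
As a knave, C's statement "A is a knave and B is a knave" should be false; it is.
D is a knave, and the claim "E is a knight and A is a knave" is indeed false.
As a knave, E's statement "D is the same type as me, and B is a knight" should be false; it is.
Since F is a knight, "A is a knight" needs to be true, which holds.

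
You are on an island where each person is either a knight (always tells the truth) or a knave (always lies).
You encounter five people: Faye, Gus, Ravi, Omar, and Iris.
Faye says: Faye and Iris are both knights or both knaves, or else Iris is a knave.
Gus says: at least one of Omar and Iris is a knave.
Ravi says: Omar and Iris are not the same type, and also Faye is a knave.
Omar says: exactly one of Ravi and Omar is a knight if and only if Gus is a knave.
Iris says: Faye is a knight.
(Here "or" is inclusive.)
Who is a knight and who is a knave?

Knights: Faye, Omar, and Iris. Knaves: Gus and Ravi.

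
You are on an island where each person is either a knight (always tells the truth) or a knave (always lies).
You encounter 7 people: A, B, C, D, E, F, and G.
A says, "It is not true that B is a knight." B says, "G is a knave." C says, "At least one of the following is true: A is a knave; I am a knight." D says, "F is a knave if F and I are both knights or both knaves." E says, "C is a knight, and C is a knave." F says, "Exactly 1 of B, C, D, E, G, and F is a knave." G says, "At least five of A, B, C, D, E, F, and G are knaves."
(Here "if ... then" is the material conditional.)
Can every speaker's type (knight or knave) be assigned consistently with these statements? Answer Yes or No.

Yes

One consistent assignment: A=knave, B=knight, C=knight, D=knight, E=knave, F=knave, G=knave.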